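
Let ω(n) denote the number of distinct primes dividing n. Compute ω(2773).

2

2773 = 47 · 59
2773 = 47 · 59, which has 2 distinct prime factors.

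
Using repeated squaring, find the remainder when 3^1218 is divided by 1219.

3^1 ≡ 3 (mod 1219)
3^2 ≡ 3^2 = 9 ≡ 9 (mod 1219)
3^4 ≡ 9^2 = 81 ≡ 81 (mod 1219)
3^8 ≡ 81^2 = 6561 ≡ 466 (mod 1219)
3^16 ≡ 466^2 = 217156 ≡ 174 (mod 1219)
3^32 ≡ 174^2 = 30276 ≡ 1020 (mod 1219)
3^64 ≡ 1020^2 = 1040400 ≡ 593 (mod 1219)
3^128 ≡ 593^2 = 351649 ≡ 577 (mod 1219)
3^256 ≡ 577^2 = 332929 ≡ 142 (mod 1219)
3^512 ≡ 142^2 = 20164 ≡ 660 (mod 1219)
3^1024 ≡ 660^2 = 435600 ≡ 417 (mod 1219)
1218 = 1024 + 128 + 64 + 2 in binary powers of 2.
So 3^1218 ≡ 417 · 577 · 593 · 9 ≡ 282 (mod 1219).
Since 282 ≠ 1, base 3 is a Fermat witness: 1219 is composite.

282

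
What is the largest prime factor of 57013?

57013 = 11 · 5183
5183 = 71 · 73
73 is prime.
So 57013 = 11 · 71 · 73; the largest prime factor is 73.

73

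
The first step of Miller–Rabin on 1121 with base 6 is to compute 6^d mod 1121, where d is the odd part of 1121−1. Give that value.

662

1121 − 1 = 1120 = 2^5 · 35, so d = 35.
6^1 ≡ 6 (mod 1121)
6^2 ≡ 6^2 = 36 ≡ 36 (mod 1121)
6^4 ≡ 36^2 = 1296 ≡ 175 (mod 1121)
6^8 ≡ 175^2 = 30625 ≡ 358 (mod 1121)
6^16 ≡ 358^2 = 128164 ≡ 370 (mod 1121)
6^32 ≡ 370^2 = 136900 ≡ 138 (mod 1121)
35 = 32 + 2 + 1 in binary powers of 2.
So 6^35 ≡ 138 · 36 · 6 ≡ 662 (mod 1121).
Squaring chain: 662 → 1054 → 5 → 25 → 625; never reaches −1, so base 6 is a Miller–Rabin witness that 1121 is composite.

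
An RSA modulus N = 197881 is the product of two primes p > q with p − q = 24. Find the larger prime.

Since p = q + 24, we have 197881 = q(q + 24), so q² + 24q − 197881 = 0.
Discriminant: 24² + 4·197881 = 576 + 791524 = 792100; √792100 = 890.
q = (−24 + 890)/2 = 433, and p = q + 24 = 457.
Check: 433 · 457 = 197881.

457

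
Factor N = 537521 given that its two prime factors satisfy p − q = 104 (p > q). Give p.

787

Since p = q + 104, we have 537521 = q(q + 104), so q² + 104q − 537521 = 0.
Discriminant: 104² + 4·537521 = 10816 + 2150084 = 2160900; √2160900 = 1470.
q = (−104 + 1470)/2 = 683, and p = q + 104 = 787.
Check: 683 · 787 = 537521.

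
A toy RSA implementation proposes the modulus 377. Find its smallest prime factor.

377 is odd.
Digit sum 17, not divisible by 3.
Ends in 7: not divisible by 5.
7: 377 = 7·53 + 6
11: 377 = 11·34 + 3
13: 377 = 13·29

13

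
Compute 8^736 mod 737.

25

8^1 ≡ 8 (mod 737)
8^2 ≡ 8^2 = 64 ≡ 64 (mod 737)
8^4 ≡ 64^2 = 4096 ≡ 411 (mod 737)
8^8 ≡ 411^2 = 168921 ≡ 148 (mod 737)
8^16 ≡ 148^2 = 21904 ≡ 531 (mod 737)
8^32 ≡ 531^2 = 281961 ≡ 427 (mod 737)
8^64 ≡ 427^2 = 182329 ≡ 290 (mod 737)
8^128 ≡ 290^2 = 84100 ≡ 82 (mod 737)
8^256 ≡ 82^2 = 6724 ≡ 91 (mod 737)
8^512 ≡ 91^2 = 8281 ≡ 174 (mod 737)
736 = 512 + 128 + 64 + 32 in binary powers of 2.
So 8^736 ≡ 174 · 82 · 290 · 427 ≡ 25 (mod 737).
Since 25 ≠ 1, base 8 is a Fermat witness: 737 is composite.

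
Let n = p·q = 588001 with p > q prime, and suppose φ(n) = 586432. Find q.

φ(n) = (p−1)(q−1) = n − (p+q) + 1, so p + q = 588001 − 586432 + 1 = 1570.
p and q are the roots of t² − 1570t + 588001 = 0.
Discriminant: 1570² − 4·588001 = 2464900 − 2352004 = 112896; √112896 = 336.
q = (1570 − 336)/2 = 617, p = (1570 + 336)/2 = 953.
Check: 617 · 953 = 588001.

617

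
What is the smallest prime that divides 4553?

29

4553 is odd.
Digit sum 17, not divisible by 3.
Ends in 3: not divisible by 5.
7: 4553 = 7·650 + 3
11: 4553 = 11·413 + 10
13: 4553 = 13·350 + 3
17: 4553 = 17·267 + 14
19: 4553 = 19·239 + 12
23: 4553 = 23·197 + 22
29: 4553 = 29·157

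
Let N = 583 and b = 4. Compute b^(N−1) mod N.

4^1 ≡ 4 (mod 583)
4^2 ≡ 4^2 = 16 ≡ 16 (mod 583)
4^4 ≡ 16^2 = 256 ≡ 256 (mod 583)
4^8 ≡ 256^2 = 65536 ≡ 240 (mod 583)
4^16 ≡ 240^2 = 57600 ≡ 466 (mod 583)
4^32 ≡ 466^2 = 217156 ≡ 280 (mod 583)
4^64 ≡ 280^2 = 78400 ≡ 278 (mod 583)
4^128 ≡ 278^2 = 77284 ≡ 328 (mod 583)
4^256 ≡ 328^2 = 107584 ≡ 312 (mod 583)
4^512 ≡ 312^2 = 97344 ≡ 566 (mod 583)
582 = 512 + 64 + 4 + 2 in binary powers of 2.
So 4^582 ≡ 566 · 278 · 256 · 16 ≡ 236 (mod 583).
Since 236 ≠ 1, base 4 is a Fermat witness: 583 is composite.

236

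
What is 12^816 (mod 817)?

12^1 ≡ 12 (mod 817)
12^2 ≡ 12^2 = 144 ≡ 144 (mod 817)
12^4 ≡ 144^2 = 20736 ≡ 311 (mod 817)
12^8 ≡ 311^2 = 96721 ≡ 315 (mod 817)
12^16 ≡ 315^2 = 99225 ≡ 368 (mod 817)
12^32 ≡ 368^2 = 135424 ≡ 619 (mod 817)
12^64 ≡ 619^2 = 383161 ≡ 805 (mod 817)
12^128 ≡ 805^2 = 648025 ≡ 144 (mod 817)
12^256 ≡ 144^2 = 20736 ≡ 311 (mod 817)
12^512 ≡ 311^2 = 96721 ≡ 315 (mod 817)
816 = 512 + 256 + 32 + 16 in binary powers of 2.
So 12^816 ≡ 315 · 311 · 619 · 368 ≡ 704 (mod 817).
Since 704 ≠ 1, base 12 is a Fermat witness: 817 is composite.

704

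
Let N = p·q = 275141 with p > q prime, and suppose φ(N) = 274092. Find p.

φ(n) = (p−1)(q−1) = n − (p+q) + 1, so p + q = 275141 − 274092 + 1 = 1050.
p and q are the roots of t² − 1050t + 275141 = 0.
Discriminant: 1050² − 4·275141 = 1102500 − 1100564 = 1936; √1936 = 44.
q = (1050 − 44)/2 = 503, p = (1050 + 44)/2 = 547.
Check: 503 · 547 = 275141.

547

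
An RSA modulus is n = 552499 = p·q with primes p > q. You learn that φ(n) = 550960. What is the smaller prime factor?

φ(n) = (p−1)(q−1) = n − (p+q) + 1, so p + q = 552499 − 550960 + 1 = 1540.
p and q are the roots of t² − 1540t + 552499 = 0.
Discriminant: 1540² − 4·552499 = 2371600 − 2209996 = 161604; √161604 = 402.
q = (1540 − 402)/2 = 569, p = (1540 + 402)/2 = 971.
Check: 569 · 971 = 552499.

569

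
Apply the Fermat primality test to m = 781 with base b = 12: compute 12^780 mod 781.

529

12^1 ≡ 12 (mod 781)
12^2 ≡ 12^2 = 144 ≡ 144 (mod 781)
12^4 ≡ 144^2 = 20736 ≡ 430 (mod 781)
12^8 ≡ 430^2 = 184900 ≡ 584 (mod 781)
12^16 ≡ 584^2 = 341056 ≡ 540 (mod 781)
12^32 ≡ 540^2 = 291600 ≡ 287 (mod 781)
12^64 ≡ 287^2 = 82369 ≡ 364 (mod 781)
12^128 ≡ 364^2 = 132496 ≡ 507 (mod 781)
12^256 ≡ 507^2 = 257049 ≡ 100 (mod 781)
12^512 ≡ 100^2 = 10000 ≡ 628 (mod 781)
780 = 512 + 256 + 8 + 4 in binary powers of 2.
So 12^780 ≡ 628 · 100 · 584 · 430 ≡ 529 (mod 781).
Since 529 ≠ 1, base 12 is a Fermat witness: 781 is composite.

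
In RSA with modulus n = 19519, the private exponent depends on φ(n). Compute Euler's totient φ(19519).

Factor: 19519 = 131 · 149.
φ(19519) = (131−1) · (149−1) = 130 · 148 = 19240.

19240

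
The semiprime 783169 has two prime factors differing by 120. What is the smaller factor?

Since p = q + 120, we have 783169 = q(q + 120), so q² + 120q − 783169 = 0.
Discriminant: 120² + 4·783169 = 14400 + 3132676 = 3147076; √3147076 = 1774.
q = (−120 + 1774)/2 = 827, and p = q + 120 = 947.
Check: 827 · 947 = 783169.

827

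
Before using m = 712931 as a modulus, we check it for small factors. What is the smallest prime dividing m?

23

712931 is odd.
Digit sum 23, not divisible by 3.
Ends in 1: not divisible by 5.
7: 712931 = 7·101847 + 2
11: 712931 = 11·64811 + 10
13: 712931 = 13·54840 + 11
17: 712931 = 17·41937 + 2
19: 712931 = 19·37522 + 13
23: 712931 = 23·30997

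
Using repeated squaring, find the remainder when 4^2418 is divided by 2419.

4^1 ≡ 4 (mod 2419)
4^2 ≡ 4^2 = 16 ≡ 16 (mod 2419)
4^4 ≡ 16^2 = 256 ≡ 256 (mod 2419)
4^8 ≡ 256^2 = 65536 ≡ 223 (mod 2419)
4^16 ≡ 223^2 = 49729 ≡ 1349 (mod 2419)
4^32 ≡ 1349^2 = 1819801 ≡ 713 (mod 2419)
4^64 ≡ 713^2 = 508369 ≡ 379 (mod 2419)
4^128 ≡ 379^2 = 143641 ≡ 920 (mod 2419)
4^256 ≡ 920^2 = 846400 ≡ 2169 (mod 2419)
4^512 ≡ 2169^2 = 4704561 ≡ 2025 (mod 2419)
4^1024 ≡ 2025^2 = 4100625 ≡ 420 (mod 2419)
4^2048 ≡ 420^2 = 176400 ≡ 2232 (mod 2419)
2418 = 2048 + 256 + 64 + 32 + 16 + 2 in binary powers of 2.
So 4^2418 ≡ 2232 · 2169 · 379 · 713 · 1349 · 16 ≡ 879 (mod 2419).
Since 879 ≠ 1, base 4 is a Fermat witness: 2419 is composite.

879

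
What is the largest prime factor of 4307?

4307 = 59 · 73
73 is prime.
So 4307 = 59 · 73; the largest prime factor is 73.

73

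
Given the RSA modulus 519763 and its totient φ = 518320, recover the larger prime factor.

φ(n) = (p−1)(q−1) = n − (p+q) + 1, so p + q = 519763 − 518320 + 1 = 1444.
p and q are the roots of t² − 1444t + 519763 = 0.
Discriminant: 1444² − 4·519763 = 2085136 − 2079052 = 6084; √6084 = 78.
q = (1444 − 78)/2 = 683, p = (1444 + 78)/2 = 761.
Check: 683 · 761 = 519763.

761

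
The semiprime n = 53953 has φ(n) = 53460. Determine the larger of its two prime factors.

φ(n) = (p−1)(q−1) = n − (p+q) + 1, so p + q = 53953 − 53460 + 1 = 494.
p and q are the roots of t² − 494t + 53953 = 0.
Discriminant: 494² − 4·53953 = 244036 − 215812 = 28224; √28224 = 168.
q = (494 − 168)/2 = 163, p = (494 + 168)/2 = 331.
Check: 163 · 331 = 53953.

331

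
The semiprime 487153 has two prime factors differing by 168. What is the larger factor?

Since p = q + 168, we have 487153 = q(q + 168), so q² + 168q − 487153 = 0.
Discriminant: 168² + 4·487153 = 28224 + 1948612 = 1976836; √1976836 = 1406.
q = (−168 + 1406)/2 = 619, and p = q + 168 = 787.
Check: 619 · 787 = 487153.

787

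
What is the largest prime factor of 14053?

47

14053 = 13 · 1081
1081 = 23 · 47
47 is prime.
So 14053 = 13 · 23 · 47; the largest prime factor is 47.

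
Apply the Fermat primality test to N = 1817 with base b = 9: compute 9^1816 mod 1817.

1021

9^1 ≡ 9 (mod 1817)
9^2 ≡ 9^2 = 81 ≡ 81 (mod 1817)
9^4 ≡ 81^2 = 6561 ≡ 1110 (mod 1817)
9^8 ≡ 1110^2 = 1232100 ≡ 174 (mod 1817)
9^16 ≡ 174^2 = 30276 ≡ 1204 (mod 1817)
9^32 ≡ 1204^2 = 1449616 ≡ 1467 (mod 1817)
9^64 ≡ 1467^2 = 2152089 ≡ 761 (mod 1817)
9^128 ≡ 761^2 = 579121 ≡ 1315 (mod 1817)
9^256 ≡ 1315^2 = 1729225 ≡ 1258 (mod 1817)
9^512 ≡ 1258^2 = 1582564 ≡ 1774 (mod 1817)
9^1024 ≡ 1774^2 = 3147076 ≡ 32 (mod 1817)
1816 = 1024 + 512 + 256 + 16 + 8 in binary powers of 2.
So 9^1816 ≡ 32 · 1774 · 1258 · 1204 · 174 ≡ 1021 (mod 1817).
Since 1021 ≠ 1, base 9 is a Fermat witness: 1817 is composite.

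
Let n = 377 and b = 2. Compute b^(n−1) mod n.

2^1 ≡ 2 (mod 377)
2^2 ≡ 2^2 = 4 ≡ 4 (mod 377)
2^4 ≡ 4^2 = 16 ≡ 16 (mod 377)
2^8 ≡ 16^2 = 256 ≡ 256 (mod 377)
2^16 ≡ 256^2 = 65536 ≡ 315 (mod 377)
2^32 ≡ 315^2 = 99225 ≡ 74 (mod 377)
2^64 ≡ 74^2 = 5476 ≡ 198 (mod 377)
2^128 ≡ 198^2 = 39204 ≡ 373 (mod 377)
2^256 ≡ 373^2 = 139129 ≡ 16 (mod 377)
376 = 256 + 64 + 32 + 16 + 8 in binary powers of 2.
So 2^376 ≡ 16 · 198 · 74 · 315 · 256 ≡ 94 (mod 377).
Since 94 ≠ 1, base 2 is a Fermat witness: 377 is composite.

94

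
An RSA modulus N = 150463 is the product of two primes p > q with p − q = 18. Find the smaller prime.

379

Since p = q + 18, we have 150463 = q(q + 18), so q² + 18q − 150463 = 0.
Discriminant: 18² + 4·150463 = 324 + 601852 = 602176; √602176 = 776.
q = (−18 + 776)/2 = 379, and p = q + 18 = 397.
Check: 379 · 397 = 150463.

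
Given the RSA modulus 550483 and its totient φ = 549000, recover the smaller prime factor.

φ(n) = (p−1)(q−1) = n − (p+q) + 1, so p + q = 550483 − 549000 + 1 = 1484.
p and q are the roots of t² − 1484t + 550483 = 0.
Discriminant: 1484² − 4·550483 = 2202256 − 2201932 = 324; √324 = 18.
q = (1484 − 18)/2 = 733, p = (1484 + 18)/2 = 751.
Check: 733 · 751 = 550483.

733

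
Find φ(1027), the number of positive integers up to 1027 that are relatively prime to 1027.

Factor: 1027 = 13 · 79.
φ(1027) = (13−1) · (79−1) = 12 · 78 = 936.

936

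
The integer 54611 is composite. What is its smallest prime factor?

97

54611 is odd.
Digit sum 17, not divisible by 3.
Ends in 1: not divisible by 5.
7: 54611 = 7·7801 + 4
11: 54611 = 11·4964 + 7
13: 54611 = 13·4200 + 11
17: 54611 = 17·3212 + 7
19: 54611 = 19·2874 + 5
23: 54611 = 23·2374 + 9
29: 54611 = 29·1883 + 4
31: 54611 = 31·1761 + 20
37: 54611 = 37·1475 + 36
41: 54611 = 41·1331 + 40
43: 54611 = 43·1270 + 1
47: 54611 = 47·1161 + 44
53: 54611 = 53·1030 + 21
59: 54611 = 59·925 + 36
61: 54611 = 61·895 + 16
67: 54611 = 67·815 + 6
71: 54611 = 71·769 + 12
73: 54611 = 73·748 + 7
79: 54611 = 79·691 + 22
83: 54611 = 83·657 + 80
89: 54611 = 89·613 + 54
97: 54611 = 97·563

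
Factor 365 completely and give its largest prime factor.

365 = 5 · 73
73 is prime.
So 365 = 5 · 73; the largest prime factor is 73.

73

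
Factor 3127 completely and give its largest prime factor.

3127 = 53 · 59
59 is prime.
So 3127 = 53 · 59; the largest prime factor is 59.

59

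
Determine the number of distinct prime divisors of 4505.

3

4505 = 5 · 901
901 = 17 · 53
4505 = 5 · 17 · 53, which has 3 distinct prime factors.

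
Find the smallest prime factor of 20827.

20827 is odd.
Digit sum 19, not divisible by 3.
Ends in 7: not divisible by 5.
7: 20827 = 7·2975 + 2
11: 20827 = 11·1893 + 4
13: 20827 = 13·1602 + 1
17: 20827 = 17·1225 + 2
19: 20827 = 19·1096 + 3
23: 20827 = 23·905 + 12
29: 20827 = 29·718 + 5
31: 20827 = 31·671 + 26
37: 20827 = 37·562 + 33
41: 20827 = 41·507 + 40
43: 20827 = 43·484 + 15
47: 20827 = 47·443 + 6
53: 20827 = 53·392 + 51
59: 20827 = 59·353

59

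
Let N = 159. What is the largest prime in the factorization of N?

53

159 = 3 · 53
53 is prime.
So 159 = 3 · 53; the largest prime factor is 53.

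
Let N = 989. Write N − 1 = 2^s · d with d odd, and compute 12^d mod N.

363

989 − 1 = 988 = 2^2 · 247, so d = 247.
12^1 ≡ 12 (mod 989)
12^2 ≡ 12^2 = 144 ≡ 144 (mod 989)
12^4 ≡ 144^2 = 20736 ≡ 956 (mod 989)
12^8 ≡ 956^2 = 913936 ≡ 100 (mod 989)
12^16 ≡ 100^2 = 10000 ≡ 110 (mod 989)
12^32 ≡ 110^2 = 12100 ≡ 232 (mod 989)
12^64 ≡ 232^2 = 53824 ≡ 418 (mod 989)
12^128 ≡ 418^2 = 174724 ≡ 660 (mod 989)
247 = 128 + 64 + 32 + 16 + 4 + 2 + 1 in binary powers of 2.
So 12^247 ≡ 660 · 418 · 232 · 110 · 956 · 144 · 12 ≡ 363 (mod 989).
Squaring chain: 363 → 232; never reaches −1, so base 12 is a Miller–Rabin witness that 989 is composite.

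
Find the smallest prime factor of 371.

7

371 is odd.
Digit sum 11, not divisible by 3.
Ends in 1: not divisible by 5.
7: 371 = 7·53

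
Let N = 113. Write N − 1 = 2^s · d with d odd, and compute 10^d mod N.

113 − 1 = 112 = 2^4 · 7, so d = 7.
10^1 ≡ 10 (mod 113)
10^2 ≡ 10^2 = 100 ≡ 100 (mod 113)
10^4 ≡ 100^2 = 10000 ≡ 56 (mod 113)
7 = 4 + 2 + 1 in binary powers of 2.
So 10^7 ≡ 56 · 100 · 10 ≡ 65 (mod 113).
Squaring chain: 65 → 44 → 15 → 112; reaches −1, so base 10 does not prove 113 composite.

65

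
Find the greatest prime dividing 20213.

41

20213 = 17 · 1189
1189 = 29 · 41
41 is prime.
So 20213 = 17 · 29 · 41; the largest prime factor is 41.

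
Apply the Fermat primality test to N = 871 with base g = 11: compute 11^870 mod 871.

129

11^1 ≡ 11 (mod 871)
11^2 ≡ 11^2 = 121 ≡ 121 (mod 871)
11^4 ≡ 121^2 = 14641 ≡ 705 (mod 871)
11^8 ≡ 705^2 = 497025 ≡ 555 (mod 871)
11^16 ≡ 555^2 = 308025 ≡ 562 (mod 871)
11^32 ≡ 562^2 = 315844 ≡ 542 (mod 871)
11^64 ≡ 542^2 = 293764 ≡ 237 (mod 871)
11^128 ≡ 237^2 = 56169 ≡ 425 (mod 871)
11^256 ≡ 425^2 = 180625 ≡ 328 (mod 871)
11^512 ≡ 328^2 = 107584 ≡ 451 (mod 871)
870 = 512 + 256 + 64 + 32 + 4 + 2 in binary powers of 2.
So 11^870 ≡ 451 · 328 · 237 · 542 · 705 · 121 ≡ 129 (mod 871).
Since 129 ≠ 1, base 11 is a Fermat witness: 871 is composite.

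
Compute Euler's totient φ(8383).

Factor: 8383 = 83 · 101.
φ(8383) = (83−1) · (101−1) = 82 · 100 = 8200.

8200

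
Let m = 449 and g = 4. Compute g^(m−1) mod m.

1

4^1 ≡ 4 (mod 449)
4^2 ≡ 4^2 = 16 ≡ 16 (mod 449)
4^4 ≡ 16^2 = 256 ≡ 256 (mod 449)
4^8 ≡ 256^2 = 65536 ≡ 431 (mod 449)
4^16 ≡ 431^2 = 185761 ≡ 324 (mod 449)
4^32 ≡ 324^2 = 104976 ≡ 359 (mod 449)
4^64 ≡ 359^2 = 128881 ≡ 18 (mod 449)
4^128 ≡ 18^2 = 324 ≡ 324 (mod 449)
4^256 ≡ 324^2 = 104976 ≡ 359 (mod 449)
448 = 256 + 128 + 64 in binary powers of 2.
So 4^448 ≡ 359 · 324 · 18 ≡ 1 (mod 449).
Since the result is 1, base 4 gives no evidence that 449 is composite.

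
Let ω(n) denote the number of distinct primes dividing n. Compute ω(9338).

9338 = 2 · 4669
4669 = 7 · 667
667 = 23 · 29
9338 = 2 · 7 · 23 · 29, which has 4 distinct prime factors.

4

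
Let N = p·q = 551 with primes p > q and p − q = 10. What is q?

Since p = q + 10, we have 551 = q(q + 10), so q² + 10q − 551 = 0.
Discriminant: 10² + 4·551 = 100 + 2204 = 2304; √2304 = 48.
q = (−10 + 48)/2 = 19, and p = q + 10 = 29.
Check: 19 · 29 = 551.

19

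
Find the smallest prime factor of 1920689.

1920689 is odd.
Digit sum 35, not divisible by 3.
Ends in 9: not divisible by 5.
7: 1920689 = 7·274384 + 1
11: 1920689 = 11·174608 + 1
13: 1920689 = 13·147745 + 4
17: 1920689 = 17·112981 + 12
19: 1920689 = 19·101088 + 17
23: 1920689 = 23·83508 + 5
29: 1920689 = 29·66230 + 19
31: 1920689 = 31·61957 + 22
37: 1920689 = 37·51910 + 19
41: 1920689 = 41·46846 + 3
43: 1920689 = 43·44667 + 8
47: 1920689 = 47·40865 + 34
53: 1920689 = 53·36239 + 22
59: 1920689 = 59·32554 + 3
61: 1920689 = 61·31486 + 43
67: 1920689 = 67·28667

67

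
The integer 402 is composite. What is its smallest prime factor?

402 is even: 2 divides it.

2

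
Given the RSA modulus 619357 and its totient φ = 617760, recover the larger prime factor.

φ(n) = (p−1)(q−1) = n − (p+q) + 1, so p + q = 619357 − 617760 + 1 = 1598.
p and q are the roots of t² − 1598t + 619357 = 0.
Discriminant: 1598² − 4·619357 = 2553604 − 2477428 = 76176; √76176 = 276.
q = (1598 − 276)/2 = 661, p = (1598 + 276)/2 = 937.
Check: 661 · 937 = 619357.

937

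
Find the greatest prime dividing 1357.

59

1357 = 23 · 59
59 is prime.
So 1357 = 23 · 59; the largest prime factor is 59.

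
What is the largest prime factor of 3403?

83

3403 = 41 · 83
83 is prime.
So 3403 = 41 · 83; the largest prime factor is 83.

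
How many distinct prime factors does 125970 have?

6

125970 = 2 · 62985
62985 = 3 · 20995
20995 = 5 · 4199
4199 = 13 · 323
323 = 17 · 19
125970 = 2 · 3 · 5 · 13 · 17 · 19, which has 6 distinct prime factors.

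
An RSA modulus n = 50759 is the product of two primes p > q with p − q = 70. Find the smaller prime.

Since p = q + 70, we have 50759 = q(q + 70), so q² + 70q − 50759 = 0.
Discriminant: 70² + 4·50759 = 4900 + 203036 = 207936; √207936 = 456.
q = (−70 + 456)/2 = 193, and p = q + 70 = 263.
Check: 193 · 263 = 50759.

193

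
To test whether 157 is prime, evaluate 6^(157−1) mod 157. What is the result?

6^1 ≡ 6 (mod 157)
6^2 ≡ 6^2 = 36 ≡ 36 (mod 157)
6^4 ≡ 36^2 = 1296 ≡ 40 (mod 157)
6^8 ≡ 40^2 = 1600 ≡ 30 (mod 157)
6^16 ≡ 30^2 = 900 ≡ 115 (mod 157)
6^32 ≡ 115^2 = 13225 ≡ 37 (mod 157)
6^64 ≡ 37^2 = 1369 ≡ 113 (mod 157)
6^128 ≡ 113^2 = 12769 ≡ 52 (mod 157)
156 = 128 + 16 + 8 + 4 in binary powers of 2.
So 6^156 ≡ 52 · 115 · 30 · 40 ≡ 1 (mod 157).
Since the result is 1, base 6 gives no evidence that 157 is composite.

1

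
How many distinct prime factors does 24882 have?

24882 = 2 · 12441
12441 = 3 · 4147
4147 = 11 · 377
377 = 13 · 29
24882 = 2 · 3 · 11 · 13 · 29, which has 5 distinct prime factors.

5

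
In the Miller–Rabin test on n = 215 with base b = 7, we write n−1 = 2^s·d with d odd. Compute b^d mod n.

215 − 1 = 214 = 2^1 · 107, so d = 107.
7^1 ≡ 7 (mod 215)
7^2 ≡ 7^2 = 49 ≡ 49 (mod 215)
7^4 ≡ 49^2 = 2401 ≡ 36 (mod 215)
7^8 ≡ 36^2 = 1296 ≡ 6 (mod 215)
7^16 ≡ 6^2 = 36 ≡ 36 (mod 215)
7^32 ≡ 36^2 = 1296 ≡ 6 (mod 215)
7^64 ≡ 6^2 = 36 ≡ 36 (mod 215)
107 = 64 + 32 + 8 + 2 + 1 in binary powers of 2.
So 7^107 ≡ 36 · 6 · 6 · 49 · 7 ≡ 123 (mod 215).
Squaring chain: 123; never reaches −1, so base 7 is a Miller–Rabin witness that 215 is composite.

123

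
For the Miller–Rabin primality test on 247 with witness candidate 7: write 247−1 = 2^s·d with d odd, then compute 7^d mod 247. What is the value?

247 − 1 = 246 = 2^1 · 123, so d = 123.
7^1 ≡ 7 (mod 247)
7^2 ≡ 7^2 = 49 ≡ 49 (mod 247)
7^4 ≡ 49^2 = 2401 ≡ 178 (mod 247)
7^8 ≡ 178^2 = 31684 ≡ 68 (mod 247)
7^16 ≡ 68^2 = 4624 ≡ 178 (mod 247)
7^32 ≡ 178^2 = 31684 ≡ 68 (mod 247)
7^64 ≡ 68^2 = 4624 ≡ 178 (mod 247)
123 = 64 + 32 + 16 + 8 + 2 + 1 in binary powers of 2.
So 7^123 ≡ 178 · 68 · 178 · 68 · 49 · 7 ≡ 96 (mod 247).
Squaring chain: 96; never reaches −1, so base 7 is a Miller–Rabin witness that 247 is composite.

96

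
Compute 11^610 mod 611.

335

11^1 ≡ 11 (mod 611)
11^2 ≡ 11^2 = 121 ≡ 121 (mod 611)
11^4 ≡ 121^2 = 14641 ≡ 588 (mod 611)
11^8 ≡ 588^2 = 345744 ≡ 529 (mod 611)
11^16 ≡ 529^2 = 279841 ≡ 3 (mod 611)
11^32 ≡ 3^2 = 9 ≡ 9 (mod 611)
11^64 ≡ 9^2 = 81 ≡ 81 (mod 611)
11^128 ≡ 81^2 = 6561 ≡ 451 (mod 611)
11^256 ≡ 451^2 = 203401 ≡ 549 (mod 611)
11^512 ≡ 549^2 = 301401 ≡ 178 (mod 611)
610 = 512 + 64 + 32 + 2 in binary powers of 2.
So 11^610 ≡ 178 · 81 · 9 · 121 ≡ 335 (mod 611).
Since 335 ≠ 1, base 11 is a Fermat witness: 611 is composite.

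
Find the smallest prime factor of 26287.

97

26287 is odd.
Digit sum 25, not divisible by 3.
Ends in 7: not divisible by 5.
7: 26287 = 7·3755 + 2
11: 26287 = 11·2389 + 8
13: 26287 = 13·2022 + 1
17: 26287 = 17·1546 + 5
19: 26287 = 19·1383 + 10
23: 26287 = 23·1142 + 21
29: 26287 = 29·906 + 13
31: 26287 = 31·847 + 30
37: 26287 = 37·710 + 17
41: 26287 = 41·641 + 6
43: 26287 = 43·611 + 14
47: 26287 = 47·559 + 14
53: 26287 = 53·495 + 52
59: 26287 = 59·445 + 32
61: 26287 = 61·430 + 57
67: 26287 = 67·392 + 23
71: 26287 = 71·370 + 17
73: 26287 = 73·360 + 7
79: 26287 = 79·332 + 59
83: 26287 = 83·316 + 59
89: 26287 = 89·295 + 32
97: 26287 = 97·271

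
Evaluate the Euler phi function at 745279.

717600

Factor: 745279 = 47 · 101 · 157.
φ(745279) = (47−1) · (101−1) · (157−1) = 46 · 100 · 156 = 717600.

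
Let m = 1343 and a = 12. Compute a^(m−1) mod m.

12^1 ≡ 12 (mod 1343)
12^2 ≡ 12^2 = 144 ≡ 144 (mod 1343)
12^4 ≡ 144^2 = 20736 ≡ 591 (mod 1343)
12^8 ≡ 591^2 = 349281 ≡ 101 (mod 1343)
12^16 ≡ 101^2 = 10201 ≡ 800 (mod 1343)
12^32 ≡ 800^2 = 640000 ≡ 732 (mod 1343)
12^64 ≡ 732^2 = 535824 ≡ 1310 (mod 1343)
12^128 ≡ 1310^2 = 1716100 ≡ 1089 (mod 1343)
12^256 ≡ 1089^2 = 1185921 ≡ 52 (mod 1343)
12^512 ≡ 52^2 = 2704 ≡ 18 (mod 1343)
12^1024 ≡ 18^2 = 324 ≡ 324 (mod 1343)
1342 = 1024 + 256 + 32 + 16 + 8 + 4 + 2 in binary powers of 2.
So 12^1342 ≡ 324 · 52 · 732 · 800 · 101 · 591 · 144 ≡ 168 (mod 1343).
Since 168 ≠ 1, base 12 is a Fermat witness: 1343 is composite.

168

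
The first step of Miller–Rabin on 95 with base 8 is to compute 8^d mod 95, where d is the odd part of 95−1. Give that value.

95 − 1 = 94 = 2^1 · 47, so d = 47.
8^1 ≡ 8 (mod 95)
8^2 ≡ 8^2 = 64 ≡ 64 (mod 95)
8^4 ≡ 64^2 = 4096 ≡ 11 (mod 95)
8^8 ≡ 11^2 = 121 ≡ 26 (mod 95)
8^16 ≡ 26^2 = 676 ≡ 11 (mod 95)
8^32 ≡ 11^2 = 121 ≡ 26 (mod 95)
47 = 32 + 8 + 4 + 2 + 1 in binary powers of 2.
So 8^47 ≡ 26 · 26 · 11 · 64 · 8 ≡ 12 (mod 95).
Squaring chain: 12; never reaches −1, so base 8 is a Miller–Rabin witness that 95 is composite.

12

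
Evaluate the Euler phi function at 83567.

Factor: 83567 = 11 · 71 · 107.
φ(83567) = (11−1) · (71−1) · (107−1) = 10 · 70 · 106 = 74200.

74200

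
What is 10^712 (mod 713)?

485

10^1 ≡ 10 (mod 713)
10^2 ≡ 10^2 = 100 ≡ 100 (mod 713)
10^4 ≡ 100^2 = 10000 ≡ 18 (mod 713)
10^8 ≡ 18^2 = 324 ≡ 324 (mod 713)
10^16 ≡ 324^2 = 104976 ≡ 165 (mod 713)
10^32 ≡ 165^2 = 27225 ≡ 131 (mod 713)
10^64 ≡ 131^2 = 17161 ≡ 49 (mod 713)
10^128 ≡ 49^2 = 2401 ≡ 262 (mod 713)
10^256 ≡ 262^2 = 68644 ≡ 196 (mod 713)
10^512 ≡ 196^2 = 38416 ≡ 627 (mod 713)
712 = 512 + 128 + 64 + 8 in binary powers of 2.
So 10^712 ≡ 627 · 262 · 49 · 324 ≡ 485 (mod 713).
Since 485 ≠ 1, base 10 is a Fermat witness: 713 is composite.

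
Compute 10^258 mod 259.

1

10^1 ≡ 10 (mod 259)
10^2 ≡ 10^2 = 100 ≡ 100 (mod 259)
10^4 ≡ 100^2 = 10000 ≡ 158 (mod 259)
10^8 ≡ 158^2 = 24964 ≡ 100 (mod 259)
10^16 ≡ 100^2 = 10000 ≡ 158 (mod 259)
10^32 ≡ 158^2 = 24964 ≡ 100 (mod 259)
10^64 ≡ 100^2 = 10000 ≡ 158 (mod 259)
10^128 ≡ 158^2 = 24964 ≡ 100 (mod 259)
10^256 ≡ 100^2 = 10000 ≡ 158 (mod 259)
258 = 256 + 2 in binary powers of 2.
So 10^258 ≡ 158 · 100 ≡ 1 (mod 259).
Since the result is 1, base 10 gives no evidence that 259 is composite.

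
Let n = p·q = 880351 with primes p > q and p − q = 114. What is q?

883

Since p = q + 114, we have 880351 = q(q + 114), so q² + 114q − 880351 = 0.
Discriminant: 114² + 4·880351 = 12996 + 3521404 = 3534400; √3534400 = 1880.
q = (−114 + 1880)/2 = 883, and p = q + 114 = 997.
Check: 883 · 997 = 880351.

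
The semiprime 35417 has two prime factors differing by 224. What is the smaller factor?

107

Since p = q + 224, we have 35417 = q(q + 224), so q² + 224q − 35417 = 0.
Discriminant: 224² + 4·35417 = 50176 + 141668 = 191844; √191844 = 438.
q = (−224 + 438)/2 = 107, and p = q + 224 = 331.
Check: 107 · 331 = 35417.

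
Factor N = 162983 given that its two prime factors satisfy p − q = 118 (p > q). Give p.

467

Since p = q + 118, we have 162983 = q(q + 118), so q² + 118q − 162983 = 0.
Discriminant: 118² + 4·162983 = 13924 + 651932 = 665856; √665856 = 816.
q = (−118 + 816)/2 = 349, and p = q + 118 = 467.
Check: 349 · 467 = 162983.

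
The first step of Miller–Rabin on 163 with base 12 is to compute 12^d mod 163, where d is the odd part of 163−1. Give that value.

163 − 1 = 162 = 2^1 · 81, so d = 81.
12^1 ≡ 12 (mod 163)
12^2 ≡ 12^2 = 144 ≡ 144 (mod 163)
12^4 ≡ 144^2 = 20736 ≡ 35 (mod 163)
12^8 ≡ 35^2 = 1225 ≡ 84 (mod 163)
12^16 ≡ 84^2 = 7056 ≡ 47 (mod 163)
12^32 ≡ 47^2 = 2209 ≡ 90 (mod 163)
12^64 ≡ 90^2 = 8100 ≡ 113 (mod 163)
81 = 64 + 16 + 1 in binary powers of 2.
So 12^81 ≡ 113 · 47 · 12 ≡ 162 (mod 163).
Since 12^d ≡ 162 (mod 163), base 12 does not prove 163 composite.

162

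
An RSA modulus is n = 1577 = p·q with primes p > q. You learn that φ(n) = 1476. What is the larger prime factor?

83

φ(n) = (p−1)(q−1) = n − (p+q) + 1, so p + q = 1577 − 1476 + 1 = 102.
p and q are the roots of t² − 102t + 1577 = 0.
Discriminant: 102² − 4·1577 = 10404 − 6308 = 4096; √4096 = 64.
q = (102 − 64)/2 = 19, p = (102 + 64)/2 = 83.
Check: 19 · 83 = 1577.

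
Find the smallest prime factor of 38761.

83

38761 is odd.
Digit sum 25, not divisible by 3.
Ends in 1: not divisible by 5.
7: 38761 = 7·5537 + 2
11: 38761 = 11·3523 + 8
13: 38761 = 13·2981 + 8
17: 38761 = 17·2280 + 1
19: 38761 = 19·2040 + 1
23: 38761 = 23·1685 + 6
29: 38761 = 29·1336 + 17
31: 38761 = 31·1250 + 11
37: 38761 = 37·1047 + 22
41: 38761 = 41·945 + 16
43: 38761 = 43·901 + 18
47: 38761 = 47·824 + 33
53: 38761 = 53·731 + 18
59: 38761 = 59·656 + 57
61: 38761 = 61·635 + 26
67: 38761 = 67·578 + 35
71: 38761 = 71·545 + 66
73: 38761 = 73·530 + 71
79: 38761 = 79·490 + 51
83: 38761 = 83·467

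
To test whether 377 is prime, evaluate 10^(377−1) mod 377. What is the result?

107

10^1 ≡ 10 (mod 377)
10^2 ≡ 10^2 = 100 ≡ 100 (mod 377)
10^4 ≡ 100^2 = 10000 ≡ 198 (mod 377)
10^8 ≡ 198^2 = 39204 ≡ 373 (mod 377)
10^16 ≡ 373^2 = 139129 ≡ 16 (mod 377)
10^32 ≡ 16^2 = 256 ≡ 256 (mod 377)
10^64 ≡ 256^2 = 65536 ≡ 315 (mod 377)
10^128 ≡ 315^2 = 99225 ≡ 74 (mod 377)
10^256 ≡ 74^2 = 5476 ≡ 198 (mod 377)
376 = 256 + 64 + 32 + 16 + 8 in binary powers of 2.
So 10^376 ≡ 198 · 315 · 256 · 16 · 373 ≡ 107 (mod 377).
Since 107 ≠ 1, base 10 is a Fermat witness: 377 is composite.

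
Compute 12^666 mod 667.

12^1 ≡ 12 (mod 667)
12^2 ≡ 12^2 = 144 ≡ 144 (mod 667)
12^4 ≡ 144^2 = 20736 ≡ 59 (mod 667)
12^8 ≡ 59^2 = 3481 ≡ 146 (mod 667)
12^16 ≡ 146^2 = 21316 ≡ 639 (mod 667)
12^32 ≡ 639^2 = 408321 ≡ 117 (mod 667)
12^64 ≡ 117^2 = 13689 ≡ 349 (mod 667)
12^128 ≡ 349^2 = 121801 ≡ 407 (mod 667)
12^256 ≡ 407^2 = 165649 ≡ 233 (mod 667)
12^512 ≡ 233^2 = 54289 ≡ 262 (mod 667)
666 = 512 + 128 + 16 + 8 + 2 in binary powers of 2.
So 12^666 ≡ 262 · 407 · 639 · 146 · 144 ≡ 492 (mod 667).
Since 492 ≠ 1, base 12 is a Fermat witness: 667 is composite.

492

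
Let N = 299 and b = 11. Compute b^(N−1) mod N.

127

11^1 ≡ 11 (mod 299)
11^2 ≡ 11^2 = 121 ≡ 121 (mod 299)
11^4 ≡ 121^2 = 14641 ≡ 289 (mod 299)
11^8 ≡ 289^2 = 83521 ≡ 100 (mod 299)
11^16 ≡ 100^2 = 10000 ≡ 133 (mod 299)
11^32 ≡ 133^2 = 17689 ≡ 48 (mod 299)
11^64 ≡ 48^2 = 2304 ≡ 211 (mod 299)
11^128 ≡ 211^2 = 44521 ≡ 269 (mod 299)
11^256 ≡ 269^2 = 72361 ≡ 3 (mod 299)
298 = 256 + 32 + 8 + 2 in binary powers of 2.
So 11^298 ≡ 3 · 48 · 100 · 121 ≡ 127 (mod 299).
Since 127 ≠ 1, base 11 is a Fermat witness: 299 is composite.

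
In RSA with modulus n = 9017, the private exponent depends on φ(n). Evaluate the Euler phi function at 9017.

8820

Factor: 9017 = 71 · 127.
φ(9017) = (71−1) · (127−1) = 70 · 126 = 8820.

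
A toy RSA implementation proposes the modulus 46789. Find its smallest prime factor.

71

46789 is odd.
Digit sum 34, not divisible by 3.
Ends in 9: not divisible by 5.
7: 46789 = 7·6684 + 1
11: 46789 = 11·4253 + 6
13: 46789 = 13·3599 + 2
17: 46789 = 17·2752 + 5
19: 46789 = 19·2462 + 11
23: 46789 = 23·2034 + 7
29: 46789 = 29·1613 + 12
31: 46789 = 31·1509 + 10
37: 46789 = 37·1264 + 21
41: 46789 = 41·1141 + 8
43: 46789 = 43·1088 + 5
47: 46789 = 47·995 + 24
53: 46789 = 53·882 + 43
59: 46789 = 59·793 + 2
61: 46789 = 61·767 + 2
67: 46789 = 67·698 + 23
71: 46789 = 71·659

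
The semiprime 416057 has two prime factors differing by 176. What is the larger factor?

Since p = q + 176, we have 416057 = q(q + 176), so q² + 176q − 416057 = 0.
Discriminant: 176² + 4·416057 = 30976 + 1664228 = 1695204; √1695204 = 1302.
q = (−176 + 1302)/2 = 563, and p = q + 176 = 739.
Check: 563 · 739 = 416057.

739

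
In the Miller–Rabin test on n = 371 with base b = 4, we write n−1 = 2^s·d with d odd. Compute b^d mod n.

371 − 1 = 370 = 2^1 · 185, so d = 185.
4^1 ≡ 4 (mod 371)
4^2 ≡ 4^2 = 16 ≡ 16 (mod 371)
4^4 ≡ 16^2 = 256 ≡ 256 (mod 371)
4^8 ≡ 256^2 = 65536 ≡ 240 (mod 371)
4^16 ≡ 240^2 = 57600 ≡ 95 (mod 371)
4^32 ≡ 95^2 = 9025 ≡ 121 (mod 371)
4^64 ≡ 121^2 = 14641 ≡ 172 (mod 371)
4^128 ≡ 172^2 = 29584 ≡ 275 (mod 371)
185 = 128 + 32 + 16 + 8 + 1 in binary powers of 2.
So 4^185 ≡ 275 · 121 · 95 · 240 · 4 ≡ 170 (mod 371).
Squaring chain: 170; never reaches −1, so base 4 is a Miller–Rabin witness that 371 is composite.

170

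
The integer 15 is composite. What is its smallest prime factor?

15 is odd.
Digit sum 6, divisible by 3.

3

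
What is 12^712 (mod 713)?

12^1 ≡ 12 (mod 713)
12^2 ≡ 12^2 = 144 ≡ 144 (mod 713)
12^4 ≡ 144^2 = 20736 ≡ 59 (mod 713)
12^8 ≡ 59^2 = 3481 ≡ 629 (mod 713)
12^16 ≡ 629^2 = 395641 ≡ 639 (mod 713)
12^32 ≡ 639^2 = 408321 ≡ 485 (mod 713)
12^64 ≡ 485^2 = 235225 ≡ 648 (mod 713)
12^128 ≡ 648^2 = 419904 ≡ 660 (mod 713)
12^256 ≡ 660^2 = 435600 ≡ 670 (mod 713)
12^512 ≡ 670^2 = 448900 ≡ 423 (mod 713)
712 = 512 + 128 + 64 + 8 in binary powers of 2.
So 12^712 ≡ 423 · 660 · 648 · 629 ≡ 100 (mod 713).
Since 100 ≠ 1, base 12 is a Fermat witness: 713 is composite.

100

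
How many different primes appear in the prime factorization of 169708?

169708 = 2^2 · 42427
42427 = 7 · 6061
6061 = 11 · 551
551 = 19 · 29
169708 = 2^2 · 7 · 11 · 19 · 29, which has 5 distinct prime factors.

5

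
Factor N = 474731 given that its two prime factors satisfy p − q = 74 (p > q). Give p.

Since p = q + 74, we have 474731 = q(q + 74), so q² + 74q − 474731 = 0.
Discriminant: 74² + 4·474731 = 5476 + 1898924 = 1904400; √1904400 = 1380.
q = (−74 + 1380)/2 = 653, and p = q + 74 = 727.
Check: 653 · 727 = 474731.

727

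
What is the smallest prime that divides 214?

214 is even: 2 divides it.

2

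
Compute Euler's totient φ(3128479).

3073356

Factor: 3128479 = 79 · 199^2.
φ(3128479) = (79−1) · 199^1·(199−1) = 78 · 39402 = 3073356.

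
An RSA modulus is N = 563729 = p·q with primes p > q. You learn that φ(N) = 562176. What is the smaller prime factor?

577

φ(n) = (p−1)(q−1) = n − (p+q) + 1, so p + q = 563729 − 562176 + 1 = 1554.
p and q are the roots of t² − 1554t + 563729 = 0.
Discriminant: 1554² − 4·563729 = 2414916 − 2254916 = 160000; √160000 = 400.
q = (1554 − 400)/2 = 577, p = (1554 + 400)/2 = 977.
Check: 577 · 977 = 563729.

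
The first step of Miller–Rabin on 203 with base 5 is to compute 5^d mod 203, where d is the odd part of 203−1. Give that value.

38

203 − 1 = 202 = 2^1 · 101, so d = 101.
5^1 ≡ 5 (mod 203)
5^2 ≡ 5^2 = 25 ≡ 25 (mod 203)
5^4 ≡ 25^2 = 625 ≡ 16 (mod 203)
5^8 ≡ 16^2 = 256 ≡ 53 (mod 203)
5^16 ≡ 53^2 = 2809 ≡ 170 (mod 203)
5^32 ≡ 170^2 = 28900 ≡ 74 (mod 203)
5^64 ≡ 74^2 = 5476 ≡ 198 (mod 203)
101 = 64 + 32 + 4 + 1 in binary powers of 2.
So 5^101 ≡ 198 · 74 · 16 · 5 ≡ 38 (mod 203).
Squaring chain: 38; never reaches −1, so base 5 is a Miller–Rabin witness that 203 is composite.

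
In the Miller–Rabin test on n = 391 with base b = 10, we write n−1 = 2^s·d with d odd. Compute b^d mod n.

391 − 1 = 390 = 2^1 · 195, so d = 195.
10^1 ≡ 10 (mod 391)
10^2 ≡ 10^2 = 100 ≡ 100 (mod 391)
10^4 ≡ 100^2 = 10000 ≡ 225 (mod 391)
10^8 ≡ 225^2 = 50625 ≡ 186 (mod 391)
10^16 ≡ 186^2 = 34596 ≡ 188 (mod 391)
10^32 ≡ 188^2 = 35344 ≡ 154 (mod 391)
10^64 ≡ 154^2 = 23716 ≡ 256 (mod 391)
10^128 ≡ 256^2 = 65536 ≡ 239 (mod 391)
195 = 128 + 64 + 2 + 1 in binary powers of 2.
So 10^195 ≡ 239 · 256 · 100 · 10 ≡ 320 (mod 391).
Squaring chain: 320; never reaches −1, so base 10 is a Miller–Rabin witness that 391 is composite.

320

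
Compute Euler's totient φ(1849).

Factor: 1849 = 43^2.
φ(1849) = 43^1·(43−1) = 1806.

1806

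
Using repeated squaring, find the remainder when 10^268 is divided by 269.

10^1 ≡ 10 (mod 269)
10^2 ≡ 10^2 = 100 ≡ 100 (mod 269)
10^4 ≡ 100^2 = 10000 ≡ 47 (mod 269)
10^8 ≡ 47^2 = 2209 ≡ 57 (mod 269)
10^16 ≡ 57^2 = 3249 ≡ 21 (mod 269)
10^32 ≡ 21^2 = 441 ≡ 172 (mod 269)
10^64 ≡ 172^2 = 29584 ≡ 263 (mod 269)
10^128 ≡ 263^2 = 69169 ≡ 36 (mod 269)
10^256 ≡ 36^2 = 1296 ≡ 220 (mod 269)
268 = 256 + 8 + 4 in binary powers of 2.
So 10^268 ≡ 220 · 57 · 47 ≡ 1 (mod 269).
Since the result is 1, base 10 gives no evidence that 269 is composite.

1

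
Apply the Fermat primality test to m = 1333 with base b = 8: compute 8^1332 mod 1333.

64

8^1 ≡ 8 (mod 1333)
8^2 ≡ 8^2 = 64 ≡ 64 (mod 1333)
8^4 ≡ 64^2 = 4096 ≡ 97 (mod 1333)
8^8 ≡ 97^2 = 9409 ≡ 78 (mod 1333)
8^16 ≡ 78^2 = 6084 ≡ 752 (mod 1333)
8^32 ≡ 752^2 = 565504 ≡ 312 (mod 1333)
8^64 ≡ 312^2 = 97344 ≡ 35 (mod 1333)
8^128 ≡ 35^2 = 1225 ≡ 1225 (mod 1333)
8^256 ≡ 1225^2 = 1500625 ≡ 1000 (mod 1333)
8^512 ≡ 1000^2 = 1000000 ≡ 250 (mod 1333)
8^1024 ≡ 250^2 = 62500 ≡ 1182 (mod 1333)
1332 = 1024 + 256 + 32 + 16 + 4 in binary powers of 2.
So 8^1332 ≡ 1182 · 1000 · 312 · 752 · 97 ≡ 64 (mod 1333).
Since 64 ≠ 1, base 8 is a Fermat witness: 1333 is composite.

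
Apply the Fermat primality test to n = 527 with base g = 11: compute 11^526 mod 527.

485

11^1 ≡ 11 (mod 527)
11^2 ≡ 11^2 = 121 ≡ 121 (mod 527)
11^4 ≡ 121^2 = 14641 ≡ 412 (mod 527)
11^8 ≡ 412^2 = 169744 ≡ 50 (mod 527)
11^16 ≡ 50^2 = 2500 ≡ 392 (mod 527)
11^32 ≡ 392^2 = 153664 ≡ 307 (mod 527)
11^64 ≡ 307^2 = 94249 ≡ 443 (mod 527)
11^128 ≡ 443^2 = 196249 ≡ 205 (mod 527)
11^256 ≡ 205^2 = 42025 ≡ 392 (mod 527)
11^512 ≡ 392^2 = 153664 ≡ 307 (mod 527)
526 = 512 + 8 + 4 + 2 in binary powers of 2.
So 11^526 ≡ 307 · 50 · 412 · 121 ≡ 485 (mod 527).
Since 485 ≠ 1, base 11 is a Fermat witness: 527 is composite.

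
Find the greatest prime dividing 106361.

73

106361 = 31 · 3431
3431 = 47 · 73
73 is prime.
So 106361 = 31 · 47 · 73; the largest prime factor is 73.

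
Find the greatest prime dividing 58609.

47

58609 = 29 · 2021
2021 = 43 · 47
47 is prime.
So 58609 = 29 · 43 · 47; the largest prime factor is 47.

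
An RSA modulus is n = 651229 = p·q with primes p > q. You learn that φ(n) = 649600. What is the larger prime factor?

φ(n) = (p−1)(q−1) = n − (p+q) + 1, so p + q = 651229 − 649600 + 1 = 1630.
p and q are the roots of t² − 1630t + 651229 = 0.
Discriminant: 1630² − 4·651229 = 2656900 − 2604916 = 51984; √51984 = 228.
q = (1630 − 228)/2 = 701, p = (1630 + 228)/2 = 929.
Check: 701 · 929 = 651229.

929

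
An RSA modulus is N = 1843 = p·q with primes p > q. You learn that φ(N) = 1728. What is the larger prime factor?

97

φ(n) = (p−1)(q−1) = n − (p+q) + 1, so p + q = 1843 − 1728 + 1 = 116.
p and q are the roots of t² − 116t + 1843 = 0.
Discriminant: 116² − 4·1843 = 13456 − 7372 = 6084; √6084 = 78.
q = (116 − 78)/2 = 19, p = (116 + 78)/2 = 97.
Check: 19 · 97 = 1843.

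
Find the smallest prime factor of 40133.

67

40133 is odd.
Digit sum 11, not divisible by 3.
Ends in 3: not divisible by 5.
7: 40133 = 7·5733 + 2
11: 40133 = 11·3648 + 5
13: 40133 = 13·3087 + 2
17: 40133 = 17·2360 + 13
19: 40133 = 19·2112 + 5
23: 40133 = 23·1744 + 21
29: 40133 = 29·1383 + 26
31: 40133 = 31·1294 + 19
37: 40133 = 37·1084 + 25
41: 40133 = 41·978 + 35
43: 40133 = 43·933 + 14
47: 40133 = 47·853 + 42
53: 40133 = 53·757 + 12
59: 40133 = 59·680 + 13
61: 40133 = 61·657 + 56
67: 40133 = 67·599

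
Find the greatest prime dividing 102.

17

102 = 2 · 51
51 = 3 · 17
17 is prime.
So 102 = 2 · 3 · 17; the largest prime factor is 17.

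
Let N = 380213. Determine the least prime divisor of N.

23

380213 is odd.
Digit sum 17, not divisible by 3.
Ends in 3: not divisible by 5.
7: 380213 = 7·54316 + 1
11: 380213 = 11·34564 + 9
13: 380213 = 13·29247 + 2
17: 380213 = 17·22365 + 8
19: 380213 = 19·20011 + 4
23: 380213 = 23·16531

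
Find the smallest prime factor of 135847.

135847 is odd.
Digit sum 28, not divisible by 3.
Ends in 7: not divisible by 5.
7: 135847 = 7·19406 + 5
11: 135847 = 11·12349 + 8
13: 135847 = 13·10449 + 10
17: 135847 = 17·7991

17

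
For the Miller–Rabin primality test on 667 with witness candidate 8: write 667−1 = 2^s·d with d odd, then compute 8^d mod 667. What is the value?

667 − 1 = 666 = 2^1 · 333, so d = 333.
8^1 ≡ 8 (mod 667)
8^2 ≡ 8^2 = 64 ≡ 64 (mod 667)
8^4 ≡ 64^2 = 4096 ≡ 94 (mod 667)
8^8 ≡ 94^2 = 8836 ≡ 165 (mod 667)
8^16 ≡ 165^2 = 27225 ≡ 545 (mod 667)
8^32 ≡ 545^2 = 297025 ≡ 210 (mod 667)
8^64 ≡ 210^2 = 44100 ≡ 78 (mod 667)
8^128 ≡ 78^2 = 6084 ≡ 81 (mod 667)
8^256 ≡ 81^2 = 6561 ≡ 558 (mod 667)
333 = 256 + 64 + 8 + 4 + 1 in binary powers of 2.
So 8^333 ≡ 558 · 78 · 165 · 94 · 8 ≡ 374 (mod 667).
Squaring chain: 374; never reaches −1, so base 8 is a Miller–Rabin witness that 667 is composite.

374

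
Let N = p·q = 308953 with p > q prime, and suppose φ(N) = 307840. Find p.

φ(n) = (p−1)(q−1) = n − (p+q) + 1, so p + q = 308953 − 307840 + 1 = 1114.
p and q are the roots of t² − 1114t + 308953 = 0.
Discriminant: 1114² − 4·308953 = 1240996 − 1235812 = 5184; √5184 = 72.
q = (1114 − 72)/2 = 521, p = (1114 + 72)/2 = 593.
Check: 521 · 593 = 308953.

593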